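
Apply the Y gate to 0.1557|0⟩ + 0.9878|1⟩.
-0.9878i|0⟩ + 0.1557i|1⟩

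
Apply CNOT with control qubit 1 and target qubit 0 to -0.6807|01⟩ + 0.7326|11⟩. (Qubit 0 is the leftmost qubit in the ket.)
0.7326|01⟩ - 0.6807|11⟩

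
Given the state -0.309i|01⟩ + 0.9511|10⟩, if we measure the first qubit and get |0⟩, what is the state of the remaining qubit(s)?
-i|1⟩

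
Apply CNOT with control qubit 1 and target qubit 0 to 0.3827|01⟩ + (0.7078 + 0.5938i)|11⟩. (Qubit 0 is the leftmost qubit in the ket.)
(0.7078 + 0.5938i)|01⟩ + 0.3827|11⟩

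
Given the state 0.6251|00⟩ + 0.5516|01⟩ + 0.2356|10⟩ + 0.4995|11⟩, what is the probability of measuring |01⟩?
0.3043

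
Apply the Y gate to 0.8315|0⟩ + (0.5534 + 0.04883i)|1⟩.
(0.04883 - 0.5534i)|0⟩ + 0.8315i|1⟩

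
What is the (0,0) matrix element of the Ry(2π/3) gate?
1/2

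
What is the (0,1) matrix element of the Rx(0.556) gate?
-0.2744i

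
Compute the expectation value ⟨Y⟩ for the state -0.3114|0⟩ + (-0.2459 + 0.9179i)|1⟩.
-0.5717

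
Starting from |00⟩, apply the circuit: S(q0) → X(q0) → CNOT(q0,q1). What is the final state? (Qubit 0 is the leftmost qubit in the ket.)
|11⟩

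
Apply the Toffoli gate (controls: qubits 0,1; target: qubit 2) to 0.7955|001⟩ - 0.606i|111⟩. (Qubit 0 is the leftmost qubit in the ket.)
0.7955|001⟩ - 0.606i|110⟩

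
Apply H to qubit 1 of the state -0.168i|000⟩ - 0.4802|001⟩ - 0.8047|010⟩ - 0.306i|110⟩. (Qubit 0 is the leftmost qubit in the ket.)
(-0.569 - 0.1188i)|000⟩ - 0.3396|001⟩ + (0.569 - 0.1188i)|010⟩ - 0.3396|011⟩ - 0.2164i|100⟩ + 0.2164i|110⟩

H on qubit 1 mixes each pair of kets that differ only in qubit 1: amplitudes (a, b) of (|…0…⟩, |…1…⟩) become ((a + b)/√2, (a − b)/√2). Kets absent from the input have amplitude 0.
(|000⟩, |010⟩): (a, b) = (-0.168i, -0.8047) → ((-0.569 - 0.1188i), (0.569 - 0.1188i))
(|001⟩, |011⟩): (a, b) = (-0.4802, 0) → (-0.3396, -0.3396)
(|100⟩, |110⟩): (a, b) = (0, -0.306i) → (-0.2164i, 0.2164i)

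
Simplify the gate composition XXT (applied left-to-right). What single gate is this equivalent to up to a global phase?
T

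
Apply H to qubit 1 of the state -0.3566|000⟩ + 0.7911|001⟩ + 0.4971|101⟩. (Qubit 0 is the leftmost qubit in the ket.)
-0.2522|000⟩ + 0.5594|001⟩ - 0.2522|010⟩ + 0.5594|011⟩ + 0.3515|101⟩ + 0.3515|111⟩

H on qubit 1 mixes each pair of kets that differ only in qubit 1: amplitudes (a, b) of (|…0…⟩, |…1…⟩) become ((a + b)/√2, (a − b)/√2). Kets absent from the input have amplitude 0.
(|000⟩, |010⟩): (a, b) = (-0.3566, 0) → (-0.2522, -0.2522)
(|001⟩, |011⟩): (a, b) = (0.7911, 0) → (0.5594, 0.5594)
(|101⟩, |111⟩): (a, b) = (0.4971, 0) → (0.3515, 0.3515)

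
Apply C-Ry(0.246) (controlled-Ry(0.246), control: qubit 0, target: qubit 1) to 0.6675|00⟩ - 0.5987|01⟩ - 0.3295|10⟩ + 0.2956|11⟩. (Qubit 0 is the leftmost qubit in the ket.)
0.6675|00⟩ - 0.5987|01⟩ - 0.3633|10⟩ + 0.2529|11⟩

C-Ry(0.246) leaves the control-|0⟩ kets |00⟩, |01⟩ unchanged and applies Ry(0.246) to qubit 1 on the control-|1⟩ pair (|10⟩, |11⟩).
Ry(0.246) = [[cos(θ/2), −sin(θ/2)], [sin(θ/2), cos(θ/2)]]; θ = 0.246, cos(θ/2) ≈ 0.992445, sin(θ/2) ≈ 0.12269.
With a = amp(|10⟩) = -0.3295 and b = amp(|11⟩) = 0.2956:
new amp(|10⟩) = (0.992445)·a + (-0.12269)·b = -0.3633
new amp(|11⟩) = (0.12269)·a + (0.992445)·b = 0.2529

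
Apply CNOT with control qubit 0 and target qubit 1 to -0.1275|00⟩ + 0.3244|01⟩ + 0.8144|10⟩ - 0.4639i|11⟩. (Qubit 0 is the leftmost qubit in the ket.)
-0.1275|00⟩ + 0.3244|01⟩ - 0.4639i|10⟩ + 0.8144|11⟩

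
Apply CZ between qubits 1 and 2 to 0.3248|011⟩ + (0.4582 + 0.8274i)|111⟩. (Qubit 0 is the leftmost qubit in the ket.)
-0.3248|011⟩ + (-0.4582 - 0.8274i)|111⟩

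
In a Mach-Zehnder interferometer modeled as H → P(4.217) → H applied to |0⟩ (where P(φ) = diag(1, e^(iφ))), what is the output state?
(0.2623 - 0.4399i)|0⟩ + (0.7377 + 0.4399i)|1⟩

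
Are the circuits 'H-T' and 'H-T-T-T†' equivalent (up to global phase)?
Yes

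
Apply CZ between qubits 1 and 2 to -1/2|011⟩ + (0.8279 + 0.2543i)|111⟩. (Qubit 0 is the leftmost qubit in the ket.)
1/2|011⟩ + (-0.8279 - 0.2543i)|111⟩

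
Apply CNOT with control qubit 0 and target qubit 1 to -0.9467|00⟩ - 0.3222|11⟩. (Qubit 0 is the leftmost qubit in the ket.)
-0.9467|00⟩ - 0.3222|10⟩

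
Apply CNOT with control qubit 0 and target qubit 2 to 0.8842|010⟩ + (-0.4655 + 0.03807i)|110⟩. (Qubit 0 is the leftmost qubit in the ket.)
0.8842|010⟩ + (-0.4655 + 0.03807i)|111⟩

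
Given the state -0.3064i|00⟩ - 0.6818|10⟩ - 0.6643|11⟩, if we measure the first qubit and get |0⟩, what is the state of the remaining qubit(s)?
-i|0⟩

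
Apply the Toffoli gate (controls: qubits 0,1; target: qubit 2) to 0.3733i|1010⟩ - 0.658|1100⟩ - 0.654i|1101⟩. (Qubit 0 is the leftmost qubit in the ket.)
0.3733i|1010⟩ - 0.658|1110⟩ - 0.654i|1111⟩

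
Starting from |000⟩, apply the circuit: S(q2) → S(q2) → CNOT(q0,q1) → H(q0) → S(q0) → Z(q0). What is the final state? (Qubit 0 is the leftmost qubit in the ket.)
1/√2|000⟩ - (1/√2)i|100⟩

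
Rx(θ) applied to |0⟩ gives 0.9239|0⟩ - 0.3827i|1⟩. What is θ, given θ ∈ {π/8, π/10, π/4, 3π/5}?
π/4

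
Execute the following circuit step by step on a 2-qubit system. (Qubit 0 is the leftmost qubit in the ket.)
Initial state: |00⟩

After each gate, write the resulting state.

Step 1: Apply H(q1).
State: 1/√2|00⟩ + 1/√2|01⟩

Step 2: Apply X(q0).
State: 1/√2|10⟩ + 1/√2|11⟩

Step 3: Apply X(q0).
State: 1/√2|00⟩ + 1/√2|01⟩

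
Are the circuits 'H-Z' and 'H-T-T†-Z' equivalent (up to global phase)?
Yes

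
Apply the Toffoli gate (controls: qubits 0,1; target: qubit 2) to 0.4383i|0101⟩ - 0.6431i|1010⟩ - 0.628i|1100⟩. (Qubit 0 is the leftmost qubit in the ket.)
0.4383i|0101⟩ - 0.6431i|1010⟩ - 0.628i|1110⟩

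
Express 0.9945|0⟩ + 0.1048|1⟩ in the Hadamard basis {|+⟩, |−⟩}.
0.7773|+⟩ + 0.6291|−⟩

With |ψ⟩ = α|0⟩ + β|1⟩, the Hadamard-basis coefficients are ⟨+|ψ⟩ = (α + β)/√2 and ⟨−|ψ⟩ = (α − β)/√2.
Here α = 0.9945, β = 0.1048: (α + β)/√2 = 0.7773, (α − β)/√2 = 0.6291.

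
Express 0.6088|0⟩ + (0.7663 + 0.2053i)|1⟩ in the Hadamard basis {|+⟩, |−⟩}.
(0.9723 + 0.1452i)|+⟩ + (-0.1114 - 0.1452i)|−⟩

With |ψ⟩ = α|0⟩ + β|1⟩, the Hadamard-basis coefficients are ⟨+|ψ⟩ = (α + β)/√2 and ⟨−|ψ⟩ = (α − β)/√2.
Here α = 0.6088, β = (0.7663 + 0.2053i): (α + β)/√2 = (0.9723 + 0.1452i), (α − β)/√2 = (-0.1114 - 0.1452i).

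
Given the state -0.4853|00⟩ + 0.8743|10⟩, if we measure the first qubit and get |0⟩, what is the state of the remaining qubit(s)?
-|0⟩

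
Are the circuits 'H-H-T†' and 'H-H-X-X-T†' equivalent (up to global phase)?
Yes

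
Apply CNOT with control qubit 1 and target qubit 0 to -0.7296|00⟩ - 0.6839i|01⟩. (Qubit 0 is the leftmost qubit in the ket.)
-0.7296|00⟩ - 0.6839i|11⟩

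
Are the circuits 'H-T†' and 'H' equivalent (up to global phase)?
No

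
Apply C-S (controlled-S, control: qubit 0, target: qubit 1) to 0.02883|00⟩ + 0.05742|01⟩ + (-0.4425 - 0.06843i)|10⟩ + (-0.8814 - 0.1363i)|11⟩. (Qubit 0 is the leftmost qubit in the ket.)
0.02883|00⟩ + 0.05742|01⟩ + (-0.4425 - 0.06843i)|10⟩ + (0.1363 - 0.8814i)|11⟩

C-S leaves the control-|0⟩ kets |00⟩, |01⟩ unchanged and applies S to qubit 1 on the control-|1⟩ pair (|10⟩, |11⟩).
S = [[1, 0], [0, i]].
With a = amp(|10⟩) = (-0.4425 - 0.06843i) and b = amp(|11⟩) = (-0.8814 - 0.1363i):
new amp(|10⟩) = (1)·a = (-0.4425 - 0.06843i)
new amp(|11⟩) = (i)·b = (0.1363 - 0.8814i)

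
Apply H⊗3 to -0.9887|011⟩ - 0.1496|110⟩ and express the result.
-0.4024|000⟩ + 0.2967|001⟩ + 0.4024|010⟩ - 0.2967|011⟩ - 0.2967|100⟩ + 0.4024|101⟩ + 0.2967|110⟩ - 0.4024|111⟩

H⊗3 gives amp(|y⟩) = (1/2√2) Σ_x (−1)^(x·y) amp(|x⟩), where x·y is the number of positions in which both x and y have a 1.
|000⟩: (-0.9887 - 0.1496)/(2√2) = -0.4024
|001⟩: (0.9887 - 0.1496)/(2√2) = 0.2967
|010⟩: (0.9887 + 0.1496)/(2√2) = 0.4024
|011⟩: (-0.9887 + 0.1496)/(2√2) = -0.2967
|100⟩: (-0.9887 + 0.1496)/(2√2) = -0.2967
|101⟩: (0.9887 + 0.1496)/(2√2) = 0.4024
|110⟩: (0.9887 - 0.1496)/(2√2) = 0.2967
|111⟩: (-0.9887 - 0.1496)/(2√2) = -0.4024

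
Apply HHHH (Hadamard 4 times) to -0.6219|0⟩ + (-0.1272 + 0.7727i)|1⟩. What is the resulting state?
-0.6219|0⟩ + (-0.1272 + 0.7727i)|1⟩

H² = I, so an even number of Hadamards cancels: H^4 = I and the state is unchanged.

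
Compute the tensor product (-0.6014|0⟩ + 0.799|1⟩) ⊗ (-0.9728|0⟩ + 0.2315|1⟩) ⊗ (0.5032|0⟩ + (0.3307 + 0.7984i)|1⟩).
0.2944|000⟩ + (0.1935 + 0.4671i)|001⟩ - 0.07006|010⟩ + (-0.04604 - 0.1112i)|011⟩ - 0.3911|100⟩ + (-0.257 - 0.6206i)|101⟩ + 0.09308|110⟩ + (0.06117 + 0.1477i)|111⟩

amp(|b₁b₂…⟩) = product of the factor amplitudes for bits b₁, b₂, …; only kets whose every factor amplitude is nonzero survive.
|000⟩: (-0.6014)(-0.9728)(0.5032) = 0.2944
|001⟩: (-0.6014)(-0.9728)(0.3307 + 0.7984i) = (0.1935 + 0.4671i)
|010⟩: (-0.6014)(0.2315)(0.5032) = -0.07006
|011⟩: (-0.6014)(0.2315)(0.3307 + 0.7984i) = (-0.04604 - 0.1112i)
|100⟩: (0.799)(-0.9728)(0.5032) = -0.3911
|101⟩: (0.799)(-0.9728)(0.3307 + 0.7984i) = (-0.257 - 0.6206i)
|110⟩: (0.799)(0.2315)(0.5032) = 0.09308
|111⟩: (0.799)(0.2315)(0.3307 + 0.7984i) = (0.06117 + 0.1477i)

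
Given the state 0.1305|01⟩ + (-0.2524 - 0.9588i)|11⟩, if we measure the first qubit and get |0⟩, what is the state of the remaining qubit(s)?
|1⟩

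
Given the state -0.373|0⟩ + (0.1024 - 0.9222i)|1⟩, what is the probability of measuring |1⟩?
0.8609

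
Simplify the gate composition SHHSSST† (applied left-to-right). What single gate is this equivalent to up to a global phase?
T†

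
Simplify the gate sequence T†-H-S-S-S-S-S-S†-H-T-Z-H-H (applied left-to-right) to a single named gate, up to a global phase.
Z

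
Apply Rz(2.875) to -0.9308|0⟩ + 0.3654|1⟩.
(-0.1237 + 0.9225i)|0⟩ + (0.04856 + 0.3622i)|1⟩

Rz(2.875) = [[e^(−iθ/2), 0], [0, e^(iθ/2)]] with e^(±iθ/2) = cos(θ/2) ± i·sin(θ/2); θ = 2.875, cos(θ/2) ≈ 0.132902, sin(θ/2) ≈ 0.991129.
With a = amp(|0⟩) = -0.9308 and b = amp(|1⟩) = 0.3654:
new amp(|0⟩) = (0.132902 - 0.991129i)·a = (-0.1237 + 0.9225i)
new amp(|1⟩) = (0.132902 + 0.991129i)·b = (0.04856 + 0.3622i)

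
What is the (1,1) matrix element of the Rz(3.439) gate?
(-0.1482 + 0.989i)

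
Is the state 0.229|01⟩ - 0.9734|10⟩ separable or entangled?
Entangled

Writing the state as a|00⟩ + b|01⟩ + c|10⟩ + d|11⟩, it is a product state iff ad − bc = 0.
Here (a, b, c, d) = (0, 0.229, -0.9734, 0): ad − bc = (0)(0) − (0.229)(-0.9734) = 0.2229 ≠ 0, so the state is entangled.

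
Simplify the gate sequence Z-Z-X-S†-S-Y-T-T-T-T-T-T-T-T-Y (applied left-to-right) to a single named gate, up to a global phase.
X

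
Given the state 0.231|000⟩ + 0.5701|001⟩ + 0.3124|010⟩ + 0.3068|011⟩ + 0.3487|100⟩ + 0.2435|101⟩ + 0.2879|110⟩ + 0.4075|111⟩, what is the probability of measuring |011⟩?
0.09413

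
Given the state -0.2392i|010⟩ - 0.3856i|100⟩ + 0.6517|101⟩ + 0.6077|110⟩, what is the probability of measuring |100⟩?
0.1487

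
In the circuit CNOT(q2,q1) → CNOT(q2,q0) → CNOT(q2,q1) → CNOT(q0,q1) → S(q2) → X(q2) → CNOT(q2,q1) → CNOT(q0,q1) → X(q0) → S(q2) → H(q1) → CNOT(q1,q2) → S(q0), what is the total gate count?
13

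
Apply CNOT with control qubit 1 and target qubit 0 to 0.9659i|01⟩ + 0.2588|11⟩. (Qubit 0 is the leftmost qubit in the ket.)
0.2588|01⟩ + 0.9659i|11⟩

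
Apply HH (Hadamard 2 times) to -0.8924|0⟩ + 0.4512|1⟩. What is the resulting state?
-0.8924|0⟩ + 0.4512|1⟩

H² = I, so an even number of Hadamards cancels: H^2 = I and the state is unchanged.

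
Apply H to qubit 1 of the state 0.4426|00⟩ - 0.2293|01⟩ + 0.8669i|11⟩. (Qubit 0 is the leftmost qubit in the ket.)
0.1508|00⟩ + 0.4751|01⟩ + 0.613i|10⟩ - 0.613i|11⟩

H on qubit 1 mixes each pair of kets that differ only in qubit 1: amplitudes (a, b) of (|…0…⟩, |…1…⟩) become ((a + b)/√2, (a − b)/√2). Kets absent from the input have amplitude 0.
(|00⟩, |01⟩): (a, b) = (0.4426, -0.2293) → (0.1508, 0.4751)
(|10⟩, |11⟩): (a, b) = (0, 0.8669i) → (0.613i, -0.613i)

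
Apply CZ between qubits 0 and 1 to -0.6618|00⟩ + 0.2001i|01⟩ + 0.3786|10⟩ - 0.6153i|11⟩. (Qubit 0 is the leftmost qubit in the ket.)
-0.6618|00⟩ + 0.2001i|01⟩ + 0.3786|10⟩ + 0.6153i|11⟩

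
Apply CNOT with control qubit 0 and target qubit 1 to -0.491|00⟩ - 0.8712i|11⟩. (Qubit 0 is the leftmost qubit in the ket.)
-0.491|00⟩ - 0.8712i|10⟩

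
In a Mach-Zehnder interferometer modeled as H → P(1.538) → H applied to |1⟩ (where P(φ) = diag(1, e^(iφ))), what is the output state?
(0.4836 - 0.4997i)|0⟩ + (0.5164 + 0.4997i)|1⟩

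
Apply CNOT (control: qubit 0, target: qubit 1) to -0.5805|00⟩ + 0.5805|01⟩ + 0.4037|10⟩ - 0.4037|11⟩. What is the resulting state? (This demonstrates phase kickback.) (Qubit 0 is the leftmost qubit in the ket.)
-0.5805|00⟩ + 0.5805|01⟩ - 0.4037|10⟩ + 0.4037|11⟩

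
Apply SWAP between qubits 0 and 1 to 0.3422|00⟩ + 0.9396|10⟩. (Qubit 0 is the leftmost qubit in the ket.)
0.3422|00⟩ + 0.9396|01⟩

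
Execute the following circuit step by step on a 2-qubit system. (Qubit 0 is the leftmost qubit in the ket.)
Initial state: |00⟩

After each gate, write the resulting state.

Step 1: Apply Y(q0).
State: i|10⟩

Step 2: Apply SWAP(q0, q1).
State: i|01⟩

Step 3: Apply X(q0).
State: i|11⟩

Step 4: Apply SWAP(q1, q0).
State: i|11⟩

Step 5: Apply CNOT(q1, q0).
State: i|01⟩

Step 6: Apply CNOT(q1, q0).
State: i|11⟩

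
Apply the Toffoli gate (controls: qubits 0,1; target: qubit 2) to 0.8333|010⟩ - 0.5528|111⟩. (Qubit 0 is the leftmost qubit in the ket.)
0.8333|010⟩ - 0.5528|110⟩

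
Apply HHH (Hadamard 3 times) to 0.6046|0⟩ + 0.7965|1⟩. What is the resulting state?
0.9907|0⟩ - 0.1357|1⟩

H² = I, so H^3 = H: a single Hadamard. With (a, b) = (0.6046, 0.7965), H gives ((a + b)/√2, (a − b)/√2) = (0.9907, -0.1357).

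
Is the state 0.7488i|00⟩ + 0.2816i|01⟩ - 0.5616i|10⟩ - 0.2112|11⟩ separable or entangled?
Entangled

Writing the state as a|00⟩ + b|01⟩ + c|10⟩ + d|11⟩, it is a product state iff ad − bc = 0.
Here (a, b, c, d) = (0.7488i, 0.2816i, -0.5616i, -0.2112): ad − bc = (0.7488i)(-0.2112) − (0.2816i)(-0.5616i) = (-0.1581 - 0.1581i) ≠ 0, so the state is entangled.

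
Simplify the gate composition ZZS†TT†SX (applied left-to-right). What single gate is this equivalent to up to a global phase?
X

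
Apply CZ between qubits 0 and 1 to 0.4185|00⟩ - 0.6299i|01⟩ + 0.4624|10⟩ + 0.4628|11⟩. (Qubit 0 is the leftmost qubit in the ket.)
0.4185|00⟩ - 0.6299i|01⟩ + 0.4624|10⟩ - 0.4628|11⟩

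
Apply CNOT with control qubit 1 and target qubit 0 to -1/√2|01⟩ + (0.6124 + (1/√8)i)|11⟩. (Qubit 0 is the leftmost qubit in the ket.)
(0.6124 + (1/√8)i)|01⟩ - 1/√2|11⟩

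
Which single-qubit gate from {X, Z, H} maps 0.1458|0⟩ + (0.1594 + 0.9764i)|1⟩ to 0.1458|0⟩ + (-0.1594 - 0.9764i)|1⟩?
Z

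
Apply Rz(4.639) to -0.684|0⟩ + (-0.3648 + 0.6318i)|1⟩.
(0.4656 + 0.5011i)|0⟩ + (-0.2145 - 0.6973i)|1⟩

Rz(4.639) = [[e^(−iθ/2), 0], [0, e^(iθ/2)]] with e^(±iθ/2) = cos(θ/2) ± i·sin(θ/2); θ = 4.639, cos(θ/2) ≈ -0.68069, sin(θ/2) ≈ 0.732572.
With a = amp(|0⟩) = -0.684 and b = amp(|1⟩) = (-0.3648 + 0.6318i):
new amp(|0⟩) = (-0.68069 - 0.732572i)·a = (0.4656 + 0.5011i)
new amp(|1⟩) = (-0.68069 + 0.732572i)·b = (-0.2145 - 0.6973i)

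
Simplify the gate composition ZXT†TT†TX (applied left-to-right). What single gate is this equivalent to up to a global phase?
Z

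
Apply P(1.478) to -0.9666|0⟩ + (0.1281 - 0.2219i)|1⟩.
-0.9666|0⟩ + (0.2328 + 0.107i)|1⟩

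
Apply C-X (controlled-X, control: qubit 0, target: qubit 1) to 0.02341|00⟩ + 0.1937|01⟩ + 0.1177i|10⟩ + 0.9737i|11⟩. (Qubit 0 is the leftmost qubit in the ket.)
0.02341|00⟩ + 0.1937|01⟩ + 0.9737i|10⟩ + 0.1177i|11⟩

C-X leaves the control-|0⟩ kets |00⟩, |01⟩ unchanged and applies X to qubit 1 on the control-|1⟩ pair (|10⟩, |11⟩).
X = [[0, 1], [1, 0]].
With a = amp(|10⟩) = 0.1177i and b = amp(|11⟩) = 0.9737i:
new amp(|10⟩) = (1)·b = 0.9737i
new amp(|11⟩) = (1)·a = 0.1177i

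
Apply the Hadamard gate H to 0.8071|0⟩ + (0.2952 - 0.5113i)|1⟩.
(0.7794 - 0.3615i)|0⟩ + (0.362 + 0.3615i)|1⟩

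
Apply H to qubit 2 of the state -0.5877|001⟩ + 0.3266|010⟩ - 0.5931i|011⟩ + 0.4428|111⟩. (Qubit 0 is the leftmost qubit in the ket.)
-0.4156|000⟩ + 0.4156|001⟩ + (0.2309 - 0.4194i)|010⟩ + (0.2309 + 0.4194i)|011⟩ + 0.3131|110⟩ - 0.3131|111⟩

H on qubit 2 mixes each pair of kets that differ only in qubit 2: amplitudes (a, b) of (|…0…⟩, |…1…⟩) become ((a + b)/√2, (a − b)/√2). Kets absent from the input have amplitude 0.
(|000⟩, |001⟩): (a, b) = (0, -0.5877) → (-0.4156, 0.4156)
(|010⟩, |011⟩): (a, b) = (0.3266, -0.5931i) → ((0.2309 - 0.4194i), (0.2309 + 0.4194i))
(|110⟩, |111⟩): (a, b) = (0, 0.4428) → (0.3131, -0.3131)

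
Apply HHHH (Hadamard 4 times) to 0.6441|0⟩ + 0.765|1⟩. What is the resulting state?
0.6441|0⟩ + 0.765|1⟩

H² = I, so an even number of Hadamards cancels: H^4 = I and the state is unchanged.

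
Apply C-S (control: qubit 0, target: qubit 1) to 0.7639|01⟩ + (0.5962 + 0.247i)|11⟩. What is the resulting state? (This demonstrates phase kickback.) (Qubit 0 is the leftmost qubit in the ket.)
0.7639|01⟩ + (-0.247 + 0.5962i)|11⟩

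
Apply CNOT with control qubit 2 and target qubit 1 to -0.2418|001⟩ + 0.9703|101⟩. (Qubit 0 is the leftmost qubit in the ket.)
-0.2418|011⟩ + 0.9703|111⟩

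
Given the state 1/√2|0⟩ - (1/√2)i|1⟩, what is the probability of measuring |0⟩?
1/2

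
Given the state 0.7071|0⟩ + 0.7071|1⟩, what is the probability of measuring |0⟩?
0.5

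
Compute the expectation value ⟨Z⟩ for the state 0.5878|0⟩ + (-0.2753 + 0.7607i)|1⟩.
-0.3089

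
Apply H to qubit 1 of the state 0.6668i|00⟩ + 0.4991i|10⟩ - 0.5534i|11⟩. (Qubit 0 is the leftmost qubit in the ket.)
0.4715i|00⟩ + 0.4715i|01⟩ - 0.0384i|10⟩ + 0.7442i|11⟩

H on qubit 1 mixes each pair of kets that differ only in qubit 1: amplitudes (a, b) of (|…0…⟩, |…1…⟩) become ((a + b)/√2, (a − b)/√2). Kets absent from the input have amplitude 0.
(|00⟩, |01⟩): (a, b) = (0.6668i, 0) → (0.4715i, 0.4715i)
(|10⟩, |11⟩): (a, b) = (0.4991i, -0.5534i) → (-0.0384i, 0.7442i)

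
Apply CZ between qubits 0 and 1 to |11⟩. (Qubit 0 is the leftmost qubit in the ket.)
-|11⟩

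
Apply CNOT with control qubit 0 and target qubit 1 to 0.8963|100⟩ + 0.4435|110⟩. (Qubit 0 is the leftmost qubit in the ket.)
0.4435|100⟩ + 0.8963|110⟩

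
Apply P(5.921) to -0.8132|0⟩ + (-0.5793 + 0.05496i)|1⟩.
-0.8132|0⟩ + (-0.5222 + 0.2567i)|1⟩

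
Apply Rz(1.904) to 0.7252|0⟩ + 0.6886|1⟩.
(0.4207 - 0.5907i)|0⟩ + (0.3994 + 0.5609i)|1⟩

Rz(1.904) = [[e^(−iθ/2), 0], [0, e^(iθ/2)]] with e^(±iθ/2) = cos(θ/2) ± i·sin(θ/2); θ = 1.904, cos(θ/2) ≈ 0.580055, sin(θ/2) ≈ 0.814577.
With a = amp(|0⟩) = 0.7252 and b = amp(|1⟩) = 0.6886:
new amp(|0⟩) = (0.580055 - 0.814577i)·a = (0.4207 - 0.5907i)
new amp(|1⟩) = (0.580055 + 0.814577i)·b = (0.3994 + 0.5609i)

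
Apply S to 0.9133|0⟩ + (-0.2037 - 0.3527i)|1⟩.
0.9133|0⟩ + (0.3527 - 0.2037i)|1⟩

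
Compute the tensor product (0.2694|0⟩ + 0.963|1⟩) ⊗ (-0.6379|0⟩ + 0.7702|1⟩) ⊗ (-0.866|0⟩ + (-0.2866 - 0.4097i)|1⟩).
0.1488|000⟩ + (0.04925 + 0.07041i)|001⟩ - 0.1797|010⟩ + (-0.05947 - 0.08501i)|011⟩ + 0.532|100⟩ + (0.1761 + 0.2517i)|101⟩ - 0.6423|110⟩ + (-0.2126 - 0.3039i)|111⟩

amp(|b₁b₂…⟩) = product of the factor amplitudes for bits b₁, b₂, …; only kets whose every factor amplitude is nonzero survive.
|000⟩: (0.2694)(-0.6379)(-0.866) = 0.1488
|001⟩: (0.2694)(-0.6379)(-0.2866 - 0.4097i) = (0.04925 + 0.07041i)
|010⟩: (0.2694)(0.7702)(-0.866) = -0.1797
|011⟩: (0.2694)(0.7702)(-0.2866 - 0.4097i) = (-0.05947 - 0.08501i)
|100⟩: (0.963)(-0.6379)(-0.866) = 0.532
|101⟩: (0.963)(-0.6379)(-0.2866 - 0.4097i) = (0.1761 + 0.2517i)
|110⟩: (0.963)(0.7702)(-0.866) = -0.6423
|111⟩: (0.963)(0.7702)(-0.2866 - 0.4097i) = (-0.2126 - 0.3039i)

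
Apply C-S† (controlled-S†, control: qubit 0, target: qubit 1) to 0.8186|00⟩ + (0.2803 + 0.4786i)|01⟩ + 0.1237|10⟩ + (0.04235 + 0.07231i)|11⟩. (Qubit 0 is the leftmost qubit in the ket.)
0.8186|00⟩ + (0.2803 + 0.4786i)|01⟩ + 0.1237|10⟩ + (0.07231 - 0.04235i)|11⟩

C-S† leaves the control-|0⟩ kets |00⟩, |01⟩ unchanged and applies S† to qubit 1 on the control-|1⟩ pair (|10⟩, |11⟩).
S† = [[1, 0], [0, -i]].
With a = amp(|10⟩) = 0.1237 and b = amp(|11⟩) = (0.04235 + 0.07231i):
new amp(|10⟩) = (1)·a = 0.1237
new amp(|11⟩) = (-i)·b = (0.07231 - 0.04235i)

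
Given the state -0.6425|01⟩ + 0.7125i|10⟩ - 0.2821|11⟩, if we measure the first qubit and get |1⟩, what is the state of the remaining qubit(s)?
0.9298i|0⟩ - 0.3681|1⟩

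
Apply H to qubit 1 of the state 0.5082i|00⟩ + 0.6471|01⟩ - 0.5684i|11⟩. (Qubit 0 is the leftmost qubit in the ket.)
(0.4576 + 0.3594i)|00⟩ + (-0.4576 + 0.3594i)|01⟩ - 0.4019i|10⟩ + 0.4019i|11⟩

H on qubit 1 mixes each pair of kets that differ only in qubit 1: amplitudes (a, b) of (|…0…⟩, |…1…⟩) become ((a + b)/√2, (a − b)/√2). Kets absent from the input have amplitude 0.
(|00⟩, |01⟩): (a, b) = (0.5082i, 0.6471) → ((0.4576 + 0.3594i), (-0.4576 + 0.3594i))
(|10⟩, |11⟩): (a, b) = (0, -0.5684i) → (-0.4019i, 0.4019i)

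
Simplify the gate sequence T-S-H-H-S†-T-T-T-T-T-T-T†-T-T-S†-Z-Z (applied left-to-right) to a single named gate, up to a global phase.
S†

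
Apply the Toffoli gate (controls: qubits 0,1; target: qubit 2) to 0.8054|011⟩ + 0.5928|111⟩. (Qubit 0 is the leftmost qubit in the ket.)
0.8054|011⟩ + 0.5928|110⟩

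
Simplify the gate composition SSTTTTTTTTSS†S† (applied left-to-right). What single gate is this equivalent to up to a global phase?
S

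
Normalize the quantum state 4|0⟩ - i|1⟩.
0.9701|0⟩ - 0.2425i|1⟩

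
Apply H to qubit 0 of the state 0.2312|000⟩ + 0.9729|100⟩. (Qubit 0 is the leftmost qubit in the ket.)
0.8514|000⟩ - 0.5245|100⟩

H on qubit 0 mixes each pair of kets that differ only in qubit 0: amplitudes (a, b) of (|…0…⟩, |…1…⟩) become ((a + b)/√2, (a − b)/√2). Kets absent from the input have amplitude 0.
(|000⟩, |100⟩): (a, b) = (0.2312, 0.9729) → (0.8514, -0.5245)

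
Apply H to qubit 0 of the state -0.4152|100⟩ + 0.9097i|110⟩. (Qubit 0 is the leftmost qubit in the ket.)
-0.2936|000⟩ + 0.6433i|010⟩ + 0.2936|100⟩ - 0.6433i|110⟩

H on qubit 0 mixes each pair of kets that differ only in qubit 0: amplitudes (a, b) of (|…0…⟩, |…1…⟩) become ((a + b)/√2, (a − b)/√2). Kets absent from the input have amplitude 0.
(|000⟩, |100⟩): (a, b) = (0, -0.4152) → (-0.2936, 0.2936)
(|010⟩, |110⟩): (a, b) = (0, 0.9097i) → (0.6433i, -0.6433i)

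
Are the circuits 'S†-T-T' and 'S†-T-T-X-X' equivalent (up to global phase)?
Yes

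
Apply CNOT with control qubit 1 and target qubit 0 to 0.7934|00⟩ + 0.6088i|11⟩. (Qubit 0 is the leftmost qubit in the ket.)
0.7934|00⟩ + 0.6088i|01⟩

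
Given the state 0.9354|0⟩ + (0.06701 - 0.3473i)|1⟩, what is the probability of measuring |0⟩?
0.875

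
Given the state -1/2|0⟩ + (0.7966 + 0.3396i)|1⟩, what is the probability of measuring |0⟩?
1/4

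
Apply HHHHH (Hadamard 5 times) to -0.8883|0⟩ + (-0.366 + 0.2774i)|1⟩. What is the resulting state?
(-0.8869 + 0.1962i)|0⟩ + (-0.3693 - 0.1962i)|1⟩

H² = I, so H^5 = H: a single Hadamard. With (a, b) = (-0.8883, (-0.366 + 0.2774i)), H gives ((a + b)/√2, (a − b)/√2) = ((-0.8869 + 0.1962i), (-0.3693 - 0.1962i)).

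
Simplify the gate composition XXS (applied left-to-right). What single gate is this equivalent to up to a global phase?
S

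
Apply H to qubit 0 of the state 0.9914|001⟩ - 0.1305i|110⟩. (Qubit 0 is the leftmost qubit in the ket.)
0.701|001⟩ - 0.09228i|010⟩ + 0.701|101⟩ + 0.09228i|110⟩

H on qubit 0 mixes each pair of kets that differ only in qubit 0: amplitudes (a, b) of (|…0…⟩, |…1…⟩) become ((a + b)/√2, (a − b)/√2). Kets absent from the input have amplitude 0.
(|001⟩, |101⟩): (a, b) = (0.9914, 0) → (0.701, 0.701)
(|010⟩, |110⟩): (a, b) = (0, -0.1305i) → (-0.09228i, 0.09228i)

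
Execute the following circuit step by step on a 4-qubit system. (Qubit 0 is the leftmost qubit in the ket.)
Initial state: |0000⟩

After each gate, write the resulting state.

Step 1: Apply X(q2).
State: |0010⟩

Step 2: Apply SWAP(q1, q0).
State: |0010⟩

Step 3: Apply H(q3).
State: 1/√2|0010⟩ + 1/√2|0011⟩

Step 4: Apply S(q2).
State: (1/√2)i|0010⟩ + (1/√2)i|0011⟩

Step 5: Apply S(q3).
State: (1/√2)i|0010⟩ - 1/√2|0011⟩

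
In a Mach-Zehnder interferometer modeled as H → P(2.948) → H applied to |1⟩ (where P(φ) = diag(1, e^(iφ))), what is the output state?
(0.9907 - 0.09619i)|0⟩ + (0.00934 + 0.09619i)|1⟩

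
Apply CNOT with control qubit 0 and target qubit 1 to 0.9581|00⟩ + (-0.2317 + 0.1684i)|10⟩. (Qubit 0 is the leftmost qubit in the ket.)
0.9581|00⟩ + (-0.2317 + 0.1684i)|11⟩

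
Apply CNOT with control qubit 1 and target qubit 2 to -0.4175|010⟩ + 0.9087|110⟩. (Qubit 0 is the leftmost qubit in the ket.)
-0.4175|011⟩ + 0.9087|111⟩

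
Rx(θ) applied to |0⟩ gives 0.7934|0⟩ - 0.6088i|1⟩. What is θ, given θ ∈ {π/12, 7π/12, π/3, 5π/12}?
5π/12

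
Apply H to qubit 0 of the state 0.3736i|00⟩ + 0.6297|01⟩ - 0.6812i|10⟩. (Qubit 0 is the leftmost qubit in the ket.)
-0.2175i|00⟩ + 0.4453|01⟩ + 0.7459i|10⟩ + 0.4453|11⟩

H on qubit 0 mixes each pair of kets that differ only in qubit 0: amplitudes (a, b) of (|…0…⟩, |…1…⟩) become ((a + b)/√2, (a − b)/√2). Kets absent from the input have amplitude 0.
(|00⟩, |10⟩): (a, b) = (0.3736i, -0.6812i) → (-0.2175i, 0.7459i)
(|01⟩, |11⟩): (a, b) = (0.6297, 0) → (0.4453, 0.4453)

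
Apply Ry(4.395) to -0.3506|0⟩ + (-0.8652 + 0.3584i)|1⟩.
(0.9064 - 0.2903i)|0⟩ + (0.2234 - 0.2102i)|1⟩

Ry(4.395) = [[cos(θ/2), −sin(θ/2)], [sin(θ/2), cos(θ/2)]]; θ = 4.395, cos(θ/2) ≈ -0.586478, sin(θ/2) ≈ 0.809965.
With a = amp(|0⟩) = -0.3506 and b = amp(|1⟩) = (-0.8652 + 0.3584i):
new amp(|0⟩) = (-0.586478)·a + (-0.809965)·b = (0.9064 - 0.2903i)
new amp(|1⟩) = (0.809965)·a + (-0.586478)·b = (0.2234 - 0.2102i)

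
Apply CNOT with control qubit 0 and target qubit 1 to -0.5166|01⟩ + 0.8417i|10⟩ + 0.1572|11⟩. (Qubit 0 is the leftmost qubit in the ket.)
-0.5166|01⟩ + 0.1572|10⟩ + 0.8417i|11⟩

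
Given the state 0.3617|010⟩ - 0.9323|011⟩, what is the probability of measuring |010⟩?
0.1308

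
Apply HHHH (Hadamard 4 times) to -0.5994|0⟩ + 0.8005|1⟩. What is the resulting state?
-0.5994|0⟩ + 0.8005|1⟩

H² = I, so an even number of Hadamards cancels: H^4 = I and the state is unchanged.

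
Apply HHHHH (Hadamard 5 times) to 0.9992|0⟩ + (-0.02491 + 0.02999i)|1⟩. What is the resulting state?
(0.6889 + 0.02121i)|0⟩ + (0.7242 - 0.02121i)|1⟩

H² = I, so H^5 = H: a single Hadamard. With (a, b) = (0.9992, (-0.02491 + 0.02999i)), H gives ((a + b)/√2, (a − b)/√2) = ((0.6889 + 0.02121i), (0.7242 - 0.02121i)).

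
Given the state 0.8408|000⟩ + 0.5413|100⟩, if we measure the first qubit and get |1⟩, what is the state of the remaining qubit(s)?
|00⟩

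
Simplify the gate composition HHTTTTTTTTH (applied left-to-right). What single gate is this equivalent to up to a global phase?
H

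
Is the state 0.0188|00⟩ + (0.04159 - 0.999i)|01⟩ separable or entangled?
Separable

Writing the state as a|00⟩ + b|01⟩ + c|10⟩ + d|11⟩, it is a product state iff ad − bc = 0.
Here (a, b, c, d) = (0.0188, (0.04159 - 0.999i), 0, 0): ad − bc = (0.0188)(0) − (0.04159 - 0.999i)(0) = 0, so the state is separable.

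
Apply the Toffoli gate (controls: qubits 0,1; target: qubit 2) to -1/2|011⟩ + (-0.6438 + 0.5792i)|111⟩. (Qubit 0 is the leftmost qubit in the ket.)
-1/2|011⟩ + (-0.6438 + 0.5792i)|110⟩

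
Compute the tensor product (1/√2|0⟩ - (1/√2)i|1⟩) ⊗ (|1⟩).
1/√2|01⟩ - (1/√2)i|11⟩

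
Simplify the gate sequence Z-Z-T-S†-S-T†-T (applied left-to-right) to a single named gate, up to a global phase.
T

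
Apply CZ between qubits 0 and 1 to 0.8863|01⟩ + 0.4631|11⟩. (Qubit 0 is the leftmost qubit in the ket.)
0.8863|01⟩ - 0.4631|11⟩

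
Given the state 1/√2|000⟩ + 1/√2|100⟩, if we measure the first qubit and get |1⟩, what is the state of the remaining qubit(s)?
|00⟩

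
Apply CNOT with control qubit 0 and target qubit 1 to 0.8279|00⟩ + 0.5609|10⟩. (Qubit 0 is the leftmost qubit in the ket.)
0.8279|00⟩ + 0.5609|11⟩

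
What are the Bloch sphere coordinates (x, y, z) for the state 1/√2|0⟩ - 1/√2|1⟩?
(-1, 0, 0)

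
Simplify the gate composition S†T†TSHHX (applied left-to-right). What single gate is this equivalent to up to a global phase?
X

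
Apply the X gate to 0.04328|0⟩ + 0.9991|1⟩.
0.9991|0⟩ + 0.04328|1⟩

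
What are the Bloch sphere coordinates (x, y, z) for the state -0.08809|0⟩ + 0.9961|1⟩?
(-0.1755, 0, -0.9845)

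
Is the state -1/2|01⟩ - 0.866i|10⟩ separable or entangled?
Entangled

Writing the state as a|00⟩ + b|01⟩ + c|10⟩ + d|11⟩, it is a product state iff ad − bc = 0.
Here (a, b, c, d) = (0, -1/2, -0.866i, 0): ad − bc = (0)(0) − (-1/2)(-0.866i) = -0.433i ≠ 0, so the state is entangled.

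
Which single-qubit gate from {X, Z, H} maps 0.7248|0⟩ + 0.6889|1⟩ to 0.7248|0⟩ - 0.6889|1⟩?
Z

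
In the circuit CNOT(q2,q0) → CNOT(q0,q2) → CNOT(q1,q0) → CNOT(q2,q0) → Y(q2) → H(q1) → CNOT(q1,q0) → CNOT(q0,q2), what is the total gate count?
8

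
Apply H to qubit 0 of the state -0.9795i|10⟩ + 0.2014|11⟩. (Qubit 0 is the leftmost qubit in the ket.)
-0.6926i|00⟩ + 0.1424|01⟩ + 0.6926i|10⟩ - 0.1424|11⟩

H on qubit 0 mixes each pair of kets that differ only in qubit 0: amplitudes (a, b) of (|…0…⟩, |…1…⟩) become ((a + b)/√2, (a − b)/√2). Kets absent from the input have amplitude 0.
(|00⟩, |10⟩): (a, b) = (0, -0.9795i) → (-0.6926i, 0.6926i)
(|01⟩, |11⟩): (a, b) = (0, 0.2014) → (0.1424, -0.1424)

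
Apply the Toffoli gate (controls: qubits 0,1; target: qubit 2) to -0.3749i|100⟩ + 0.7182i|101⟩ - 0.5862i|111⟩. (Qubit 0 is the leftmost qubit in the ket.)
-0.3749i|100⟩ + 0.7182i|101⟩ - 0.5862i|110⟩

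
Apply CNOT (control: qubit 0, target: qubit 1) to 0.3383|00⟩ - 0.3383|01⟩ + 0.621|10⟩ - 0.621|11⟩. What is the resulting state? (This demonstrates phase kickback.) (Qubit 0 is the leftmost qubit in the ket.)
0.3383|00⟩ - 0.3383|01⟩ - 0.621|10⟩ + 0.621|11⟩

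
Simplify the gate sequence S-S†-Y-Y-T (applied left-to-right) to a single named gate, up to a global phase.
T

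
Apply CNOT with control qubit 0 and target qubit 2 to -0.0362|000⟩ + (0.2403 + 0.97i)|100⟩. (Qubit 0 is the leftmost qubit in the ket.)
-0.0362|000⟩ + (0.2403 + 0.97i)|101⟩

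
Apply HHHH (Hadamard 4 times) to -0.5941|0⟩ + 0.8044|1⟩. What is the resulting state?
-0.5941|0⟩ + 0.8044|1⟩

H² = I, so an even number of Hadamards cancels: H^4 = I and the state is unchanged.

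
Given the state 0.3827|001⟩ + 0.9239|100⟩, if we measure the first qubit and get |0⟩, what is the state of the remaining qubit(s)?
|01⟩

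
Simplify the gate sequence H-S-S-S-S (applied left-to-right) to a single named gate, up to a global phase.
H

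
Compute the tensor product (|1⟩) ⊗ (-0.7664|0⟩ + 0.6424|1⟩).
-0.7664|10⟩ + 0.6424|11⟩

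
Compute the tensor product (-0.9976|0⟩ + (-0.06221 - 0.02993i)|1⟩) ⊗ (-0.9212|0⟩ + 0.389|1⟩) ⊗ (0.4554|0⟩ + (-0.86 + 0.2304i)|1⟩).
0.4185|000⟩ + (-0.7903 + 0.2117i)|001⟩ - 0.1767|010⟩ + (0.3337 - 0.08941i)|011⟩ + (0.0261 + 0.01256i)|100⟩ + (-0.05564 - 0.01051i)|101⟩ + (-0.01102 - 0.005302i)|110⟩ + (0.02349 + 0.004437i)|111⟩

amp(|b₁b₂…⟩) = product of the factor amplitudes for bits b₁, b₂, …; only kets whose every factor amplitude is nonzero survive.
|000⟩: (-0.9976)(-0.9212)(0.4554) = 0.4185
|001⟩: (-0.9976)(-0.9212)(-0.86 + 0.2304i) = (-0.7903 + 0.2117i)
|010⟩: (-0.9976)(0.389)(0.4554) = -0.1767
|011⟩: (-0.9976)(0.389)(-0.86 + 0.2304i) = (0.3337 - 0.08941i)
|100⟩: (-0.06221 - 0.02993i)(-0.9212)(0.4554) = (0.0261 + 0.01256i)
|101⟩: (-0.06221 - 0.02993i)(-0.9212)(-0.86 + 0.2304i) = (-0.05564 - 0.01051i)
|110⟩: (-0.06221 - 0.02993i)(0.389)(0.4554) = (-0.01102 - 0.005302i)
|111⟩: (-0.06221 - 0.02993i)(0.389)(-0.86 + 0.2304i) = (0.02349 + 0.004437i)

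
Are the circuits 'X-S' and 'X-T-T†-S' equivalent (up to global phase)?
Yes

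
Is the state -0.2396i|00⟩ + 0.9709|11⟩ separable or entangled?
Entangled

Writing the state as a|00⟩ + b|01⟩ + c|10⟩ + d|11⟩, it is a product state iff ad − bc = 0.
Here (a, b, c, d) = (-0.2396i, 0, 0, 0.9709): ad − bc = (-0.2396i)(0.9709) − (0)(0) = -0.2326i ≠ 0, so the state is entangled.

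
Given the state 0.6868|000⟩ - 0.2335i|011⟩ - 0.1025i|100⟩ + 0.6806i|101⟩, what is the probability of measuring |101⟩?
0.4632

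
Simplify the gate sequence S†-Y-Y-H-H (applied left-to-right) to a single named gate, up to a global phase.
S†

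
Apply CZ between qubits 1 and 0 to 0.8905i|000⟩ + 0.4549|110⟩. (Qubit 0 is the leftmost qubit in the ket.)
0.8905i|000⟩ - 0.4549|110⟩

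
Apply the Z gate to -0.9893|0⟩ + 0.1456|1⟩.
-0.9893|0⟩ - 0.1456|1⟩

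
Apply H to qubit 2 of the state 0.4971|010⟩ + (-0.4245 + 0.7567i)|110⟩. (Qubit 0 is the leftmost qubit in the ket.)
0.3515|010⟩ + 0.3515|011⟩ + (-0.3002 + 0.5351i)|110⟩ + (-0.3002 + 0.5351i)|111⟩

H on qubit 2 mixes each pair of kets that differ only in qubit 2: amplitudes (a, b) of (|…0…⟩, |…1…⟩) become ((a + b)/√2, (a − b)/√2). Kets absent from the input have amplitude 0.
(|010⟩, |011⟩): (a, b) = (0.4971, 0) → (0.3515, 0.3515)
(|110⟩, |111⟩): (a, b) = ((-0.4245 + 0.7567i), 0) → ((-0.3002 + 0.5351i), (-0.3002 + 0.5351i))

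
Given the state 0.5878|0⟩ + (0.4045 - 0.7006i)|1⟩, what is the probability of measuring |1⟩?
0.6545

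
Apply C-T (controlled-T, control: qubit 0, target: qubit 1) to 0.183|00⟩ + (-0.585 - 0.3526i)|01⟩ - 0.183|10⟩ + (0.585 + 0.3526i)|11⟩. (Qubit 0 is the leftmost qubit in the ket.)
0.183|00⟩ + (-0.585 - 0.3526i)|01⟩ - 0.183|10⟩ + (0.1643 + 0.663i)|11⟩

C-T leaves the control-|0⟩ kets |00⟩, |01⟩ unchanged and applies T to qubit 1 on the control-|1⟩ pair (|10⟩, |11⟩).
T = [[1, 0], [0, (1/√2 + (1/√2)i)]].
With a = amp(|10⟩) = -0.183 and b = amp(|11⟩) = (0.585 + 0.3526i):
new amp(|10⟩) = (1)·a = -0.183
new amp(|11⟩) = (1/√2 + (1/√2)i)·b = (0.1643 + 0.663i)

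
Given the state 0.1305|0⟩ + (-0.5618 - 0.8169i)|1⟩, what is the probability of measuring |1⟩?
0.9829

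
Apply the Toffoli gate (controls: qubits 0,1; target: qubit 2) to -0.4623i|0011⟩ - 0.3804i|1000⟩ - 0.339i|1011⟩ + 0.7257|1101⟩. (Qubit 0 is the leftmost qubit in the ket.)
-0.4623i|0011⟩ - 0.3804i|1000⟩ - 0.339i|1011⟩ + 0.7257|1111⟩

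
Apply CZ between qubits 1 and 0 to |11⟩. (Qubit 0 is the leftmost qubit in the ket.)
-|11⟩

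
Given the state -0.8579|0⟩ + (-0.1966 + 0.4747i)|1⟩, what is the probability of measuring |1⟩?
0.264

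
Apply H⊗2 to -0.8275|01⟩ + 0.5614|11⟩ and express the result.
-0.1331|00⟩ + 0.1331|01⟩ - 0.6945|10⟩ + 0.6945|11⟩

H⊗2 gives amp(|y⟩) = (1/2) Σ_x (−1)^(x·y) amp(|x⟩), where x·y is the number of positions in which both x and y have a 1.
|00⟩: (-0.8275 + 0.5614)/2 = -0.1331
|01⟩: (0.8275 - 0.5614)/2 = 0.1331
|10⟩: (-0.8275 - 0.5614)/2 = -0.6945
|11⟩: (0.8275 + 0.5614)/2 = 0.6945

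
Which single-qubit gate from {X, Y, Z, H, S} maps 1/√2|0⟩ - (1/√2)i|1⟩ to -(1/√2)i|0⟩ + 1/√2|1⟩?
X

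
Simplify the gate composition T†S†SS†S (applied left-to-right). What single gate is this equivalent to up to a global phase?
T†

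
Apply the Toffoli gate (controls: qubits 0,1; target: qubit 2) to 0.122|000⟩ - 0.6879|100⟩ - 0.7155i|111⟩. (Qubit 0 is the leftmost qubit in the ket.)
0.122|000⟩ - 0.6879|100⟩ - 0.7155i|110⟩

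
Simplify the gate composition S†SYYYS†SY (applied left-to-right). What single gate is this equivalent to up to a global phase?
I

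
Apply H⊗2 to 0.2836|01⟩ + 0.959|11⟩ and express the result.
0.6213|00⟩ - 0.6213|01⟩ - 0.3377|10⟩ + 0.3377|11⟩

H⊗2 gives amp(|y⟩) = (1/2) Σ_x (−1)^(x·y) amp(|x⟩), where x·y is the number of positions in which both x and y have a 1.
|00⟩: (0.2836 + 0.959)/2 = 0.6213
|01⟩: (-0.2836 - 0.959)/2 = -0.6213
|10⟩: (0.2836 - 0.959)/2 = -0.3377
|11⟩: (-0.2836 + 0.959)/2 = 0.3377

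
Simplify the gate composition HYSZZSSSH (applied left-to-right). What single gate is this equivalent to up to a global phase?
Y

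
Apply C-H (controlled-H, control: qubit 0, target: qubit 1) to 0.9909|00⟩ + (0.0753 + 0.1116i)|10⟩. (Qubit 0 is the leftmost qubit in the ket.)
0.9909|00⟩ + (0.05325 + 0.07891i)|10⟩ + (0.05325 + 0.07891i)|11⟩

C-H leaves the control-|0⟩ kets |00⟩, |01⟩ unchanged and applies H to qubit 1 on the control-|1⟩ pair (|10⟩, |11⟩).
H = [[1/√2, 1/√2], [1/√2, -1/√2]].
With a = amp(|10⟩) = (0.0753 + 0.1116i) and b = amp(|11⟩) = 0:
new amp(|10⟩) = (1/√2)·a + (1/√2)·b = (0.05325 + 0.07891i)
new amp(|11⟩) = (1/√2)·a + (-1/√2)·b = (0.05325 + 0.07891i)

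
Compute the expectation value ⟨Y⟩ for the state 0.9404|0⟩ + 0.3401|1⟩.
0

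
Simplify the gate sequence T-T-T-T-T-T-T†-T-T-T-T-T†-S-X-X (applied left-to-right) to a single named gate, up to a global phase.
S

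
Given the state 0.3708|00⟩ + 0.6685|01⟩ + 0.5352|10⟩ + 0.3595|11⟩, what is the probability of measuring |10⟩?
0.2864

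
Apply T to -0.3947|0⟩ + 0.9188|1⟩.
-0.3947|0⟩ + (0.6497 + 0.6497i)|1⟩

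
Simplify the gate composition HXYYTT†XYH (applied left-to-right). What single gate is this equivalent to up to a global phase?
Y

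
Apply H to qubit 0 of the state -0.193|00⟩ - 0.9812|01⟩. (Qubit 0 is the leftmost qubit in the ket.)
-0.1365|00⟩ - 0.6938|01⟩ - 0.1365|10⟩ - 0.6938|11⟩

H on qubit 0 mixes each pair of kets that differ only in qubit 0: amplitudes (a, b) of (|…0…⟩, |…1…⟩) become ((a + b)/√2, (a − b)/√2). Kets absent from the input have amplitude 0.
(|00⟩, |10⟩): (a, b) = (-0.193, 0) → (-0.1365, -0.1365)
(|01⟩, |11⟩): (a, b) = (-0.9812, 0) → (-0.6938, -0.6938)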